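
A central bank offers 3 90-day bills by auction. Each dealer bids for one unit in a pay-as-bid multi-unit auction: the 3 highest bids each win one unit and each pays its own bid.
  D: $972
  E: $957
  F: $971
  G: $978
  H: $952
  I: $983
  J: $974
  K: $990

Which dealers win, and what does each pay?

K $990, I $983, G $978

Sorting: 990 (K), 983 (I), 978 (G), 974 (J), 972 (D), …
Top 3: K, I, G.
Each winner pays its own bid: K $990, I $983, G $978.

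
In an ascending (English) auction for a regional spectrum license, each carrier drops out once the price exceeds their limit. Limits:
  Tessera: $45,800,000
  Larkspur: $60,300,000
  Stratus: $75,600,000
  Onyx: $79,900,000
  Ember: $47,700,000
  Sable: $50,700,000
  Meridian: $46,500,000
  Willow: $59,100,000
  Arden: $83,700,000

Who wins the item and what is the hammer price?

Limits in order: 83,700,000 (Arden) > 79,900,000 (Onyx) > 75,600,000 (Stratus) > 60,300,000 (Larkspur) > 59,100,000 (Willow) > 50,700,000 (Sable) > …
Bidding ends when Onyx exits at $79,900,000; Arden takes it.

Arden wins at $79,900,000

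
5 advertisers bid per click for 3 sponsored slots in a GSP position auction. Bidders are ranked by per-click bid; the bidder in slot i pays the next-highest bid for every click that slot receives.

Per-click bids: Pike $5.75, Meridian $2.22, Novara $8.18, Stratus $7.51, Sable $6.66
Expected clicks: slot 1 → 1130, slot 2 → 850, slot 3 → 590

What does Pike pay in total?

Ranked by bid: $8.18 (Novara) > $7.51 (Stratus) > $6.66 (Sable) > $5.75 (Pike) > …
Pike ranks below slot 3 → no slot, pays nothing.

Pike pays $0.00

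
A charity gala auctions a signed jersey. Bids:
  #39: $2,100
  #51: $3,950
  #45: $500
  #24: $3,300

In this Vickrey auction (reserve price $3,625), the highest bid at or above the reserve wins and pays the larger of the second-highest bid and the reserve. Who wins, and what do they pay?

Bids ranked: 3,950 (#51) > 3,300 (#24) > 2,100 (#39) > 500 (#45)
Highest eligible bid: #51 at $3,950.
Second-highest bid $3,300 is below the reserve $3,625, so the reserve binds → payment $3,625.

#51 pays $3,625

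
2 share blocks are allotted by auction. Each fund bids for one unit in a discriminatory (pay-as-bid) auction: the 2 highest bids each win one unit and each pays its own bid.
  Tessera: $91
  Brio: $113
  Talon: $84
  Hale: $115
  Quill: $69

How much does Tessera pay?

Sorting: 115 (Hale), 113 (Brio), 91 (Tessera), 84 (Talon), …
Top 2: Hale, Brio.
Tessera does not win → $0.

Tessera pays $0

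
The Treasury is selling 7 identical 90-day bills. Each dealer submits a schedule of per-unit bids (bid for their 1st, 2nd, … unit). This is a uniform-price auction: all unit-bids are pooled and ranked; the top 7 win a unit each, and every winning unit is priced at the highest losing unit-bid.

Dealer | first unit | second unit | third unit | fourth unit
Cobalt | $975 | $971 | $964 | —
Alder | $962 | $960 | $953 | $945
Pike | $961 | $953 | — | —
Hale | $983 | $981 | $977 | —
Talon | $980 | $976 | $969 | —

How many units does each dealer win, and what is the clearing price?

Cobalt 2, Hale 3, Talon 2; clearing price $969

All unit-bids, highest first — top 7: 983 (Hale-1), 981 (Hale-2), 980 (Talon-1), 977 (Hale-3), 976 (Talon-2), 975 (Cobalt-1), 971 (Cobalt-2)
First bid not allocated: $969.
Allocation: Cobalt 2, Hale 3, Talon 2.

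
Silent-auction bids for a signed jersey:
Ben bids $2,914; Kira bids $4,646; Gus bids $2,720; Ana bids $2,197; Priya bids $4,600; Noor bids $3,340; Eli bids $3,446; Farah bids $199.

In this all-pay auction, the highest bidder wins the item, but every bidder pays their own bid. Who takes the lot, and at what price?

Sorting bids: 4,646 (Kira) > 4,600 (Priya) > 3,446 (Eli) > 3,340 (Noor) > 2,914 (Ben) > 2,720 (Gus) > …
Kira is highest and takes the item; every bidder forfeits their bid.

Kira pays $4,646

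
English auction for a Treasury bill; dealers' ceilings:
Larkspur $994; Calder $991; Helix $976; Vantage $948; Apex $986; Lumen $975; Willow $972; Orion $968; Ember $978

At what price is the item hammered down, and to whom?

Larkspur wins at $991

Limits ranked: 994 (Larkspur) > 991 (Calder) > 986 (Apex) > 978 (Ember) > 976 (Helix) > 975 (Lumen) > …
Bidding ends when Calder exits at $991; Larkspur takes it.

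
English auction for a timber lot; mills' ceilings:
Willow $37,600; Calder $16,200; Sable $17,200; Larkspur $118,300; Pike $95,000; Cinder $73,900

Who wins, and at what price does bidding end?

Rule: the price rises until one bidder remains; the winner pays the price at which the last rival dropped out.
Limits in order: 118,300 (Larkspur) > 95,000 (Pike) > 73,900 (Cinder) > 37,600 (Willow) > 17,200 (Sable) > 16,200 (Calder)
Bidding ends when Pike exits at $95,000; Larkspur takes it.

Larkspur wins at $95,000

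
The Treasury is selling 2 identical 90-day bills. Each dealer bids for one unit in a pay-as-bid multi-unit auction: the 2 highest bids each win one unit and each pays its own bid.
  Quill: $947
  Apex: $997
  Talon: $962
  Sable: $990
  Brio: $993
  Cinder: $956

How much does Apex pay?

Apex pays $997

Sorting: 997 (Apex), 993 (Brio), 990 (Sable), 962 (Talon), …
The 2 highest are Apex, Brio.
Apex wins → own bid $997.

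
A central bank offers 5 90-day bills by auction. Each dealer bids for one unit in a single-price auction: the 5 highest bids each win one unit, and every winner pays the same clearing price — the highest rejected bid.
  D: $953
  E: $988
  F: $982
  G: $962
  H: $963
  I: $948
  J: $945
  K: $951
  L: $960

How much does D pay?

Ordering the bids: 988 (E), 982 (F), 963 (H), 962 (G), 960 (L), 953 (D), 951 (K), …
Winners (5 units): E, F, H, G, L.
Highest unsuccessful bid: $953 → clearing price.
D does not win → pays $0.

D pays $0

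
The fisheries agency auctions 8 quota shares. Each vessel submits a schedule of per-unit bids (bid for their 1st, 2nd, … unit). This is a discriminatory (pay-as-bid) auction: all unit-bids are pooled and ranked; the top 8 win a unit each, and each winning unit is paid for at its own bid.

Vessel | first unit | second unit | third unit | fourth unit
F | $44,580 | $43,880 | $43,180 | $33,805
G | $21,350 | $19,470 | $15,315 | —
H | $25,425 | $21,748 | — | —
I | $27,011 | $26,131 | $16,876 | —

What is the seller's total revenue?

Pooled unit-bids ranked (top 8): 44,580 (F-1), 43,880 (F-2), 43,180 (F-3), 33,805 (F-4), 27,011 (I-1), 26,131 (I-2), 25,425 (H-1), 21,748 (H-2)
Next rejected bid: $21,350 (not a price — pay-as-bid).
Each winning unit pays its own bid.
Revenue = 44,580 + 43,880 + 43,180 + 33,805 + 27,011 + 26,131 + 25,425 + 21,748 = $265,760.

Total revenue: $265,760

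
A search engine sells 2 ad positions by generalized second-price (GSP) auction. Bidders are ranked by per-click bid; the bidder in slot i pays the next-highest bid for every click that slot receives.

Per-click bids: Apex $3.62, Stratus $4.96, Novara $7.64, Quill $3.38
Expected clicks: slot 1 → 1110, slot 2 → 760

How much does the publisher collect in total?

Per-click bids in order: $7.64 (Novara) > $4.96 (Stratus) > $3.62 (Apex) > …
Slot 1: Novara pays $4.96 × 1110 = $5505.60
Slot 2: Stratus pays $3.62 × 760 = $2751.20
Total = $8256.80

Total revenue: $8256.80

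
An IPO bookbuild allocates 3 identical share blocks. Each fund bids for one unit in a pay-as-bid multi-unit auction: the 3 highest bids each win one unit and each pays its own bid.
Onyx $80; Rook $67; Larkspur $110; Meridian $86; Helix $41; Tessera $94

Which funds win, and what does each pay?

Sorting: 110 (Larkspur), 94 (Tessera), 86 (Meridian), 80 (Onyx), 67 (Rook), …
The 3 highest are Larkspur, Tessera, Meridian.
Each winner pays its own bid: Larkspur $110, Tessera $94, Meridian $86.

Larkspur $110, Tessera $94, Meridian $86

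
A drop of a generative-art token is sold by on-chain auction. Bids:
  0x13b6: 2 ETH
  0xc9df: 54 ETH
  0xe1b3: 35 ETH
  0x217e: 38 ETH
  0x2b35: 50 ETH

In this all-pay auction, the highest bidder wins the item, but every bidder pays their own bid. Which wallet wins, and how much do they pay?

Sorting bids: 54 (0xc9df) > 50 (0x2b35) > 38 (0x217e) > 35 (0xe1b3) > 2 (0x13b6)
0xc9df is highest and takes the item; every bidder forfeits their bid.

0xc9df pays 54 ETH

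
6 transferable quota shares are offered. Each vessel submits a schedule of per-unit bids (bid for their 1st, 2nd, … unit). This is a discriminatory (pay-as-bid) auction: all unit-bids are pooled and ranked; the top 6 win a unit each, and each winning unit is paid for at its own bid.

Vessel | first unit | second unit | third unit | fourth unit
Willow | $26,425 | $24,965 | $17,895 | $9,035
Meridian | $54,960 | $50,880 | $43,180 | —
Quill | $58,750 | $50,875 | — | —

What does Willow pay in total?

Willow pays $26,425

Pooled unit-bids ranked (top 6): 58,750 (Quill-1), 54,960 (Meridian-1), 50,880 (Meridian-2), 50,875 (Quill-2), 43,180 (Meridian-3), 26,425 (Willow-1)
Next rejected bid: $24,965 (not a price — pay-as-bid).
Willow's winning unit-bids: 26,425 = $26,425.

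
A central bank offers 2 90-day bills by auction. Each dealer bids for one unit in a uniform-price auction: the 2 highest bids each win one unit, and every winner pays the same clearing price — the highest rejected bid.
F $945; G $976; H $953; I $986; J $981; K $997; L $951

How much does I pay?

Sorting: 997 (K), 986 (I), 981 (J), 976 (G), …
Top 2: K, I.
Highest unsuccessful bid: $981 → clearing price.
I wins → pays $981.

I pays $981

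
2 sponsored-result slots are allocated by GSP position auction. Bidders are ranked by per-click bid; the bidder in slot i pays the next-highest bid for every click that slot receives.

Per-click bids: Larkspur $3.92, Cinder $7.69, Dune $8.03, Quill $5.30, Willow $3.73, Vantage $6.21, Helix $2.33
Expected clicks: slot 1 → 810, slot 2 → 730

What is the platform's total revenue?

Per-click bids in order: $8.03 (Dune) > $7.69 (Cinder) > $6.21 (Vantage) > …
Slot 1: Dune pays $7.69 × 810 = $6228.90
Slot 2: Cinder pays $6.21 × 730 = $4533.30
Total = $10762.20

Total revenue: $10762.20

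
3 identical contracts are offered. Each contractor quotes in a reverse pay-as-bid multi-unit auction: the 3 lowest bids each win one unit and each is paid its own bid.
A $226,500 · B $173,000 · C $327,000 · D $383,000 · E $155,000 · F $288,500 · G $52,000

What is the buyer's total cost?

Ordering the bids: 52,000 (G), 155,000 (E), 173,000 (B), 226,500 (A), 288,500 (F), …
The 3 lowest are G, E, B.
Total cost = 52,000 + 155,000 + 173,000 = $380,000.

Total cost: $380,000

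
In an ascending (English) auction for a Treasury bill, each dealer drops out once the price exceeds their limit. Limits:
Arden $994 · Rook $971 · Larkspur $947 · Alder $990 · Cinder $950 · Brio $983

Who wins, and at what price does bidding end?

Arden wins at $990

Sorting limits: 994 (Arden) > 990 (Alder) > 983 (Brio) > 971 (Rook) > 950 (Cinder) > 947 (Larkspur)
Alder is the last rival to drop out, at $990; Arden remains and wins at that price.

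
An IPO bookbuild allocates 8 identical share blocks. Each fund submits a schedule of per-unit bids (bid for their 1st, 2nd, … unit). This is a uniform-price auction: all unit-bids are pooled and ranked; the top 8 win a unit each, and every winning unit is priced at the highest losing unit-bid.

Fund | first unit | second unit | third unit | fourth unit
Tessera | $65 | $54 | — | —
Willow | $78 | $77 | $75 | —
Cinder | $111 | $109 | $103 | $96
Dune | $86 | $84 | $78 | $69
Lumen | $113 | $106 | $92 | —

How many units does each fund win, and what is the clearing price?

All unit-bids, highest first — top 8: 113 (Lumen-1), 111 (Cinder-1), 109 (Cinder-2), 106 (Lumen-2), 103 (Cinder-3), 96 (Cinder-4), 92 (Lumen-3), 86 (Dune-1)
First bid not allocated: $84.
Allocation: Cinder 4, Dune 1, Lumen 3.

Cinder 4, Dune 1, Lumen 3; clearing price $84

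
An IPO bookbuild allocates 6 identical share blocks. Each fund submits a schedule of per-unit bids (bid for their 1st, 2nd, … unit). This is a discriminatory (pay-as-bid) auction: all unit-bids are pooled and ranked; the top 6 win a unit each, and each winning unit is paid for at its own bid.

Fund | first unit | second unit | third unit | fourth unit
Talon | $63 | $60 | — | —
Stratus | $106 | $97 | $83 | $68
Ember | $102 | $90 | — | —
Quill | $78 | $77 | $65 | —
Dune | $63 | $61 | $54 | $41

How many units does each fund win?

Ember 2, Quill 1, Stratus 3

Pooled unit-bids ranked (top 6): 106 (Stratus-1), 102 (Ember-1), 97 (Stratus-2), 90 (Ember-2), 83 (Stratus-3), 78 (Quill-1)
Next rejected bid: $77 (not a price — pay-as-bid).
Allocation: Ember 2, Quill 1, Stratus 3.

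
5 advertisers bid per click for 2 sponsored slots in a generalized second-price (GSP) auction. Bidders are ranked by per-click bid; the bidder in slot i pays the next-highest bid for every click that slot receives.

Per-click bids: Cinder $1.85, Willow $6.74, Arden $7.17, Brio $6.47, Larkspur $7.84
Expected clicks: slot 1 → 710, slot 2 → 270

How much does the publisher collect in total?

Total revenue: $6910.50

Sorting advertisers: $7.84 (Larkspur) > $7.17 (Arden) > $6.74 (Willow) > …
Slot 1: Larkspur pays $7.17 × 710 = $5090.70
Slot 2: Arden pays $6.74 × 270 = $1819.80
Total = $6910.50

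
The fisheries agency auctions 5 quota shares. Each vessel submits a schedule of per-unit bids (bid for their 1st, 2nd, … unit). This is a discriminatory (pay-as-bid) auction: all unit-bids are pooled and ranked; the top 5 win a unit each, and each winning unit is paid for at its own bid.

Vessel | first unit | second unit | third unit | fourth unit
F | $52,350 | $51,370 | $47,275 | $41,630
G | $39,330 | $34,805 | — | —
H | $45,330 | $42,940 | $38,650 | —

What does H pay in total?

H pays $88,270

All unit-bids, highest first — top 5: 52,350 (F-1), 51,370 (F-2), 47,275 (F-3), 45,330 (H-1), 42,940 (H-2)
Next rejected bid: $41,630 (not a price — pay-as-bid).
H's winning unit-bids: 45,330 + 42,940 = $88,270.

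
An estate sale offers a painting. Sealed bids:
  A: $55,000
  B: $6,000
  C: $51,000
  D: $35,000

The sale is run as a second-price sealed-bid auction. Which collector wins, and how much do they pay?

A pays $51,000

Rule: the highest bidder wins and pays the second-highest bid.
Bids ranked: 55,000 (A) > 51,000 (C) > 35,000 (D) > 6,000 (B)
Second-price: A pays C's bid of $51,000.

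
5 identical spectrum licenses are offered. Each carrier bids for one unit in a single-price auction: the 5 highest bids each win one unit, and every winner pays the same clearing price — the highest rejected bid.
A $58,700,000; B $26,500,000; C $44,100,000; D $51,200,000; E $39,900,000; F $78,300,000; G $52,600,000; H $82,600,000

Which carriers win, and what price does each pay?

H, F, A, G, D; each pays $44,100,000

Ordering the bids: 82,600,000 (H), 78,300,000 (F), 58,700,000 (A), 52,600,000 (G), 51,200,000 (D), 44,100,000 (C), 39,900,000 (E), …
The 5 highest are H, F, A, G, D.
Highest unsuccessful bid: $44,100,000 → clearing price.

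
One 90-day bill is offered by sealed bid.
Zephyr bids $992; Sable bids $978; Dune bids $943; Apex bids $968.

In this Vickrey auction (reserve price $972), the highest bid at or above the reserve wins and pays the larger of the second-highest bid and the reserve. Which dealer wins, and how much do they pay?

Bids ranked: 992 (Zephyr) > 978 (Sable) > 968 (Apex) > 943 (Dune)
Highest eligible bid: Zephyr at $992.
max(second-highest $978, reserve $972) = $978; the reserve does not bind.

Zephyr pays $978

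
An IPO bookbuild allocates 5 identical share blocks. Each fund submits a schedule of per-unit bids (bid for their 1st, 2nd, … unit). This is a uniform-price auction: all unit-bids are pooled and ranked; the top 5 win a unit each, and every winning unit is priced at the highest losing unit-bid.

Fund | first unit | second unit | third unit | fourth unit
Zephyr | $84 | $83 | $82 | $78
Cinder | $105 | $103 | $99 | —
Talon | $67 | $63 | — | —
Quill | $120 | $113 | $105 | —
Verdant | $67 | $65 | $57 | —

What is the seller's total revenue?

Merging the schedules and taking the best 5: 120 (Quill-1), 113 (Quill-2), 105 (Cinder-1), 105 (Quill-3), 103 (Cinder-2)
First bid not allocated: $99.
Allocation: Cinder 2, Quill 3. Every unit priced at $99.
Revenue = 5 × 99 = $495.

Total revenue: $495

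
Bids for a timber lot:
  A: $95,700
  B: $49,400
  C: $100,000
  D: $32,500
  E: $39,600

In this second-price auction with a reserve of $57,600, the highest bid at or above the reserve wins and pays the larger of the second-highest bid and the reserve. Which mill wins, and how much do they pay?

Sorting bids: 100,000 (C) > 95,700 (A) > 49,400 (B) > 39,600 (E) > 32,500 (D)
C has the top bid at or above the reserve ($100,000).
Second-highest bid $95,700 exceeds the reserve $57,600 → payment $95,700.

C pays $95,700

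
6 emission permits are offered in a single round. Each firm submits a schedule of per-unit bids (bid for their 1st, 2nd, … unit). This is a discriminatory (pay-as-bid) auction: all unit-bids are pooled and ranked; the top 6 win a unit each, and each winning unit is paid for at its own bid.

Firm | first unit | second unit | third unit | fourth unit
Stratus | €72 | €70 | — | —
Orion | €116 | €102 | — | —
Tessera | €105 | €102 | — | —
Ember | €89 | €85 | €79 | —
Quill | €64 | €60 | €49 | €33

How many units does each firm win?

Ember 2, Orion 2, Tessera 2

Pooled unit-bids ranked (top 6): 116 (Orion-1), 105 (Tessera-1), 102 (Orion-2), 102 (Tessera-2), 89 (Ember-1), 85 (Ember-2)
Next rejected bid: €79 (not a price — pay-as-bid).
Allocation: Ember 2, Orion 2, Tessera 2.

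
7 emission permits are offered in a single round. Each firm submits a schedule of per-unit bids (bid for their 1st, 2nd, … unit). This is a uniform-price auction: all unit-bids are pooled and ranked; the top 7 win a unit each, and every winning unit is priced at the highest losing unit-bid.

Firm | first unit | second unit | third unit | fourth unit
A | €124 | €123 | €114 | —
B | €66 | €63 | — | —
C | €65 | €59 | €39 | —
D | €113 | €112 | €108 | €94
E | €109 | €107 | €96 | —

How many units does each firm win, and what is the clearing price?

A 3, D 3, E 1; clearing price €107

Merging the schedules and taking the best 7: 124 (A-1), 123 (A-2), 114 (A-3), 113 (D-1), 112 (D-2), 109 (E-1), 108 (D-3)
First bid not allocated: €107.
Allocation: A 3, D 3, E 1.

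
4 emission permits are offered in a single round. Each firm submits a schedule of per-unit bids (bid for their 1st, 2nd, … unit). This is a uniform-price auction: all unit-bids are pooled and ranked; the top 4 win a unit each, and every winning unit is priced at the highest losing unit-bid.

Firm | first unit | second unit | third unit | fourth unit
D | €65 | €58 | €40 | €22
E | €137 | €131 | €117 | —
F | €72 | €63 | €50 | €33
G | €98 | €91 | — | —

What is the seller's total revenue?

Pooled unit-bids ranked (top 4): 137 (E-1), 131 (E-2), 117 (E-3), 98 (G-1)
The (k+1)-th unit-bid is €91.
Allocation: E 3, G 1. Every unit priced at €91.
Revenue = 4 × 91 = €364.

Total revenue: €364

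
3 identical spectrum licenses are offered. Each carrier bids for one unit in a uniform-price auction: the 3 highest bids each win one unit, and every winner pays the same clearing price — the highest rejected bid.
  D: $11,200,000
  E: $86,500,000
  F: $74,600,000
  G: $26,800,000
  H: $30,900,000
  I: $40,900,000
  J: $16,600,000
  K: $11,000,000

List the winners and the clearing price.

E, F, I; each pays $30,900,000

Bids ranked high→low: 86,500,000 (E), 74,600,000 (F), 40,900,000 (I), 30,900,000 (H), 26,800,000 (G), …
The 3 highest are E, F, I.
First losing bid is H's $30,900,000, which sets the uniform price.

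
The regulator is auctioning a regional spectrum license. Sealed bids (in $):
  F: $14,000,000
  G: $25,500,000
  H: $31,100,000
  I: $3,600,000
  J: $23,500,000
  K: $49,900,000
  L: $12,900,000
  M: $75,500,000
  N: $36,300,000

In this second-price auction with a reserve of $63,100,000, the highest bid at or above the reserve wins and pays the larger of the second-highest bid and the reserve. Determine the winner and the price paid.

M pays $63,100,000

Rule: the highest bid at or above the reserve wins and pays the larger of the second-highest bid and the reserve.
Bids ranked: 75,500,000 (M) > 49,900,000 (K) > 36,300,000 (N) > 31,100,000 (H) > 25,500,000 (G) > 23,500,000 (J) > …
M has the top bid at or above the reserve ($75,500,000).
Second-highest bid $49,900,000 is below the reserve $63,100,000, so the reserve binds → payment $63,100,000.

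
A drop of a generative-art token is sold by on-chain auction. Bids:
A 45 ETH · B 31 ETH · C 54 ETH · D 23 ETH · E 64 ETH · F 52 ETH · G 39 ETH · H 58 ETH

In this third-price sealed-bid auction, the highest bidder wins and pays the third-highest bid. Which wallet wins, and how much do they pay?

Sorting bids: 64 (E) > 58 (H) > 54 (C) > 52 (F) > 45 (A) > 39 (G) > …
E wins; payment is bid #3 in the ranking = 54 ETH.

E pays 54 ETH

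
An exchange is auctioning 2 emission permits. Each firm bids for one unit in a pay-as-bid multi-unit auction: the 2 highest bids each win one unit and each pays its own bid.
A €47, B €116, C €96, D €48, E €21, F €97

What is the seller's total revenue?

Total revenue: €213

Sorting: 116 (B), 97 (F), 96 (C), 48 (D), …
The 2 highest are B, F.
Total revenue = 116 + 97 = €213.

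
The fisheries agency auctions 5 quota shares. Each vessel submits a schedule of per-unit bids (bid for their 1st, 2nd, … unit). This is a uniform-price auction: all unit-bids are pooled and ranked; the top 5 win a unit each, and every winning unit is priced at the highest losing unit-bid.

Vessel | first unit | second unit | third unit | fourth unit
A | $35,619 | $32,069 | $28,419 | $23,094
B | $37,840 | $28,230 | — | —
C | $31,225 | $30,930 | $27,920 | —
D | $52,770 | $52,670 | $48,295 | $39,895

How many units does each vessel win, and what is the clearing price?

Merging the schedules and taking the best 5: 52,770 (D-1), 52,670 (D-2), 48,295 (D-3), 39,895 (D-4), 37,840 (B-1)
Highest rejected unit-bid = $35,619.
Allocation: B 1, D 4.

B 1, D 4; clearing price $35,619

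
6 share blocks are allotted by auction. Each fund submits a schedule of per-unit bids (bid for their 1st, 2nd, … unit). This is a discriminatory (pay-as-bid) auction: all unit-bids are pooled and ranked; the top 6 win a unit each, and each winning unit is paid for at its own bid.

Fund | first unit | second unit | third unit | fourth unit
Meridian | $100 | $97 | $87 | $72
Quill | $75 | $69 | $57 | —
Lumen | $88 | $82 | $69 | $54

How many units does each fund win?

All unit-bids, highest first — top 6: 100 (Meridian-1), 97 (Meridian-2), 88 (Lumen-1), 87 (Meridian-3), 82 (Lumen-2), 75 (Quill-1)
Next rejected bid: $72 (not a price — pay-as-bid).
Allocation: Lumen 2, Meridian 3, Quill 1.

Lumen 2, Meridian 3, Quill 1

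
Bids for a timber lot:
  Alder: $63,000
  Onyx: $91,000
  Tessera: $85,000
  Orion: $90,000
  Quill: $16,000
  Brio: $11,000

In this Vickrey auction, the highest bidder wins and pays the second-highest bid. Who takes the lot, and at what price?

Rule: the highest bidder wins and pays the second-highest bid.
Bids in order: 91,000 (Onyx) > 90,000 (Orion) > 85,000 (Tessera) > 63,000 (Alder) > 16,000 (Quill) > 11,000 (Brio)
Onyx wins with the highest bid; price is set by the runner-up at $90,000.

Onyx pays $90,000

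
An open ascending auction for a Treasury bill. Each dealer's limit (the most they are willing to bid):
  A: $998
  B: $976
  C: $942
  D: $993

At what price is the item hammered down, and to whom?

Limits in order: 998 (A) > 993 (D) > 976 (B) > 942 (C)
Once the price passes $993, only A is left; the hammer falls at D's limit of $993.

A wins at $993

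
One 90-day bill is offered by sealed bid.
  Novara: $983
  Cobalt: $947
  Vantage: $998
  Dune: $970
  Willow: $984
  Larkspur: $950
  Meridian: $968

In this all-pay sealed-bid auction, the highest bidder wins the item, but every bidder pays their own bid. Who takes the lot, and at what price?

Sorting bids: 998 (Vantage) > 984 (Willow) > 983 (Novara) > 970 (Dune) > 968 (Meridian) > 950 (Larkspur) > …
Vantage is highest and takes the item; every bidder forfeits their bid.

Vantage pays $998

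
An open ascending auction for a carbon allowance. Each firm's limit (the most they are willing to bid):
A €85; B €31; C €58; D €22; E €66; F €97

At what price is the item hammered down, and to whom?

Open ascending-bid auction: the price rises until one bidder remains; the winner pays the price at which the last rival dropped out.
Sorting limits: 97 (F) > 85 (A) > 66 (E) > 58 (C) > 31 (B) > 22 (D)
Once the price passes €85, only F is left; the hammer falls at A's limit of €85.

F wins at €85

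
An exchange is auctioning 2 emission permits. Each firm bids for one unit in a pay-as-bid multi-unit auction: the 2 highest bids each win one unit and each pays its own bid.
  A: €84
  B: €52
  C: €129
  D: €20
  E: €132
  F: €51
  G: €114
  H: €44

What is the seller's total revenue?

Sorting: 132 (E), 129 (C), 114 (G), 84 (A), …
Top 2: E, C.
Total revenue = 132 + 129 = €261.

Total revenue: €261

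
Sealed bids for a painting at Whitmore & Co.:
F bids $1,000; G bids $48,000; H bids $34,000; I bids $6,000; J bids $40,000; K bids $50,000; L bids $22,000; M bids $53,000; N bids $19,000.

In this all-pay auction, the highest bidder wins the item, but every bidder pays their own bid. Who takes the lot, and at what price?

Bids ranked: 53,000 (M) > 50,000 (K) > 48,000 (G) > 40,000 (J) > 34,000 (H) > 22,000 (L) > …
M wins with the top bid; all bids are sunk regardless.

M pays $53,000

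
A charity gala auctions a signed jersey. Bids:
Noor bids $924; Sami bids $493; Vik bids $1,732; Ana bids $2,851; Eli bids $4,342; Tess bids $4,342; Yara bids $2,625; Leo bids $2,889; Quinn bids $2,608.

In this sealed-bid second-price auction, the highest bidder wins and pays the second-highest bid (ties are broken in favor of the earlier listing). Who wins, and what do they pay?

Sorting bids: 4,342 (Eli) > 4,342 (Tess) > 2,889 (Leo) > 2,851 (Ana) > 2,625 (Yara) > 2,608 (Quinn) > …
Tie at $4,342 → Eli wins by tie-break.
Eli wins with the highest bid; price is set by the runner-up at $4,342.

Eli pays $4,342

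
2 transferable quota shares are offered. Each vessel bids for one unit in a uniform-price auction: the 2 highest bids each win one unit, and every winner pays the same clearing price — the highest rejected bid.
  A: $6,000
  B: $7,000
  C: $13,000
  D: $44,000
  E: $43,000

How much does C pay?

Bids ranked high→low: 44,000 (D), 43,000 (E), 13,000 (C), 7,000 (B), …
The 2 highest are D, E.
Highest unsuccessful bid: $13,000 → clearing price.
C does not win → pays $0.

C pays $0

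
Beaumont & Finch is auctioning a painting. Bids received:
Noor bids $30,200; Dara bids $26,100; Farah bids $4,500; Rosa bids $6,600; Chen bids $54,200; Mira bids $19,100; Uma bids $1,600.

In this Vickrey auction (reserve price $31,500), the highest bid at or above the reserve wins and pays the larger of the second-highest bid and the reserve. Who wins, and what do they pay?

Rule: the highest bid at or above the reserve wins and pays the larger of the second-highest bid and the reserve.
Bids ranked: 54,200 (Chen) > 30,200 (Noor) > 26,100 (Dara) > 19,100 (Mira) > 6,600 (Rosa) > 4,500 (Farah) > …
Highest eligible bid: Chen at $54,200.
Second-highest bid $30,200 is below the reserve $31,500, so the reserve binds → payment $31,500.

Chen pays $31,500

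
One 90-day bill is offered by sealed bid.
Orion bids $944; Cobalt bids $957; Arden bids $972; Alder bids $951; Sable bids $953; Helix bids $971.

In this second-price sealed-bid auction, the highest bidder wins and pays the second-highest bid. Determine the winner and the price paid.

Second-price sealed-bid auction: the highest bidder wins and pays the second-highest bid.
Bids in order: 972 (Arden) > 971 (Helix) > 957 (Cobalt) > 953 (Sable) > 951 (Alder) > 944 (Orion)
Arden is highest; pays the second-highest bid, $971.

Arden pays $971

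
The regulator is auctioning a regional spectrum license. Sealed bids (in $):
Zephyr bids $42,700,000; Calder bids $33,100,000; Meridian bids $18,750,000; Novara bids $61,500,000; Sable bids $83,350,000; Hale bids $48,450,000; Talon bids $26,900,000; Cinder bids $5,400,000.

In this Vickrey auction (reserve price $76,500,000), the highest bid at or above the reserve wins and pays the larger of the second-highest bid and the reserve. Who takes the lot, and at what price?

Bids in order: 83,350,000 (Sable) > 61,500,000 (Novara) > 48,450,000 (Hale) > 42,700,000 (Zephyr) > 33,100,000 (Calder) > 26,900,000 (Talon) > …
Sable has the top bid at or above the reserve ($83,350,000).
Second-highest bid $61,500,000 is below the reserve $76,500,000, so the reserve binds → payment $76,500,000.

Sable pays $76,500,000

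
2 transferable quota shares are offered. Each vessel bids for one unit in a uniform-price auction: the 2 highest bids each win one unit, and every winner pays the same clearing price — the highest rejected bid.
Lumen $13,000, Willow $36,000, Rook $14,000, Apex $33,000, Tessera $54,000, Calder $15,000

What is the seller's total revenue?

Total revenue: $66,000

Ordering the bids: 54,000 (Tessera), 36,000 (Willow), 33,000 (Apex), 15,000 (Calder), …
Winners (2 units): Tessera, Willow.
Clearing price = highest rejected bid = $33,000.
Total revenue = 2 × $33,000 = $66,000.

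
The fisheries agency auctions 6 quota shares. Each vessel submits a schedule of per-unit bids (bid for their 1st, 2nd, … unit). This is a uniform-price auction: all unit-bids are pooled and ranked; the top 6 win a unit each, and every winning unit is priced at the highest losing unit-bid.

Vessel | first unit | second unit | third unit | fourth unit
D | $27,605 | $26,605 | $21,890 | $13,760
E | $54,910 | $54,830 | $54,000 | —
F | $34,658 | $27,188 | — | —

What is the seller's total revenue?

Merging the schedules and taking the best 6: 54,910 (E-1), 54,830 (E-2), 54,000 (E-3), 34,658 (F-1), 27,605 (D-1), 27,188 (F-2)
Highest rejected unit-bid = $26,605.
Allocation: D 1, E 3, F 2. Every unit priced at $26,605.
Revenue = 6 × 26,605 = $159,630.

Total revenue: $159,630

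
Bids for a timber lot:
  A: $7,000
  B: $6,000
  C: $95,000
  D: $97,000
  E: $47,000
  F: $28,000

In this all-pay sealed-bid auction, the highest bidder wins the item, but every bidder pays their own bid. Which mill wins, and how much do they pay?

Bids ranked: 97,000 (D) > 95,000 (C) > 47,000 (E) > 28,000 (F) > 7,000 (A) > 6,000 (B)
D is highest and takes the item; every bidder forfeits their bid.

D pays $97,000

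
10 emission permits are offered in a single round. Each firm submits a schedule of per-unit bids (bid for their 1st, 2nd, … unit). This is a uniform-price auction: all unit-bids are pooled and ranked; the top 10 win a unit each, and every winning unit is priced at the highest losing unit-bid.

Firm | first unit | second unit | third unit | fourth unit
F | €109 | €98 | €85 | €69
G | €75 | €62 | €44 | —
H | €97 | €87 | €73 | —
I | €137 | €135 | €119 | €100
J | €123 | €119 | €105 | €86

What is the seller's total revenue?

Total revenue: €870

All unit-bids, highest first — top 10: 137 (I-1), 135 (I-2), 123 (J-1), 119 (I-3), 119 (J-2), 109 (F-1), 105 (J-3), 100 (I-4), 98 (F-2), 97 (H-1)
First bid not allocated: €87.
Allocation: F 2, H 1, I 4, J 3. Every unit priced at €87.
Revenue = 10 × 87 = €870.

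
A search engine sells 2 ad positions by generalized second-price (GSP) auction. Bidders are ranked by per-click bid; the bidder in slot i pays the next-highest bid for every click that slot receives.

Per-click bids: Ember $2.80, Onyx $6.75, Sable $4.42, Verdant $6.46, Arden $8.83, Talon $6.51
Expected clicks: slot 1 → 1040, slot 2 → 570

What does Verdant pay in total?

Verdant pays $0.00

Per-click bids in order: $8.83 (Arden) > $6.75 (Onyx) > $6.51 (Talon) > …
Verdant ranks below slot 2 → no slot, pays nothing.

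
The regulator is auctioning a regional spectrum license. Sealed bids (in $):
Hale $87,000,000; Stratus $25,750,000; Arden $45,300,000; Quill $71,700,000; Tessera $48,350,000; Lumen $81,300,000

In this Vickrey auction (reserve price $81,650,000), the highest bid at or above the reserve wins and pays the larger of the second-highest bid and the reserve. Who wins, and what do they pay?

Hale pays $81,650,000

Bids in order: 87,000,000 (Hale) > 81,300,000 (Lumen) > 71,700,000 (Quill) > 48,350,000 (Tessera) > 45,300,000 (Arden) > 25,750,000 (Stratus)
Highest eligible bid: Hale at $87,000,000.
Second-highest bid $81,300,000 is below the reserve $81,650,000, so the reserve binds → payment $81,650,000.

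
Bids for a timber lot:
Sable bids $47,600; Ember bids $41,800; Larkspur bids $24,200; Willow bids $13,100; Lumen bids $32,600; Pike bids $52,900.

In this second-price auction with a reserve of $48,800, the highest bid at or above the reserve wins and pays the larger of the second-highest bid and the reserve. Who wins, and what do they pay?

Bids ranked: 52,900 (Pike) > 47,600 (Sable) > 41,800 (Ember) > 32,600 (Lumen) > 24,200 (Larkspur) > 13,100 (Willow)
Pike has the top bid at or above the reserve ($52,900).
max(second-highest $47,600, reserve $48,800) = $48,800.

Pike pays $48,800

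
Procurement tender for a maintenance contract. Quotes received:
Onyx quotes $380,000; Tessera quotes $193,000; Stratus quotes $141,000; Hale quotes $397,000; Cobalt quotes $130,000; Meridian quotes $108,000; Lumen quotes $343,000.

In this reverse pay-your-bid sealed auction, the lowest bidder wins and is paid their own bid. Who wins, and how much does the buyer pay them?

Meridian is paid $108,000

Bids ranked: 108,000 (Meridian) < 130,000 (Cobalt) < 141,000 (Stratus) < 193,000 (Tessera) < 343,000 (Lumen) < 380,000 (Onyx) < …
Meridian has the lowest bid and is paid exactly that: $108,000.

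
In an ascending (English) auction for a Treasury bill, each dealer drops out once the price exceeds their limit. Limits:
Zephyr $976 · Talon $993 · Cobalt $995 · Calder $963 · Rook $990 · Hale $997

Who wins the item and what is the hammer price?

Hale wins at $995

Open ascending-bid auction: the price rises until one bidder remains; the winner pays the price at which the last rival dropped out.
Limits in order: 997 (Hale) > 995 (Cobalt) > 993 (Talon) > 990 (Rook) > 976 (Zephyr) > 963 (Calder)
Cobalt is the last rival to drop out, at $995; Hale remains and wins at that price.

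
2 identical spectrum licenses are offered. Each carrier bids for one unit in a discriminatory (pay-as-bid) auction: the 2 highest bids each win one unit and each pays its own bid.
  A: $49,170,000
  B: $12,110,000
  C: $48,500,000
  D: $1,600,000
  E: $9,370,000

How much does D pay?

Sorting: 49,170,000 (A), 48,500,000 (C), 12,110,000 (B), 9,370,000 (E), …
Winners (2 units): A, C.
D does not win → $0.

D pays $0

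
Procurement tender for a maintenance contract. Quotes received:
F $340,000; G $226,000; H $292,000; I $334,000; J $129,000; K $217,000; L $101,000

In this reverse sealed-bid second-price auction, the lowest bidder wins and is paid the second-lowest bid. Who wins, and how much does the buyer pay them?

Reverse sealed-bid second-price auction: the lowest bidder wins and is paid the second-lowest bid.
Bids ranked: 101,000 (L) < 129,000 (J) < 217,000 (K) < 226,000 (G) < 292,000 (H) < 334,000 (I) < …
L wins with the lowest bid; price is set by the runner-up at $129,000.

L is paid $129,000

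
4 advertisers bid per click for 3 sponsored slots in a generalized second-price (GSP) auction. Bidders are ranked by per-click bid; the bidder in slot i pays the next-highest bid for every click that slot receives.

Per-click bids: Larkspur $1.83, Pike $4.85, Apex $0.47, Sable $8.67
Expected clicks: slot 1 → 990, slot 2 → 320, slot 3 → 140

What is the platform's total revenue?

Ranked by bid: $8.67 (Sable) > $4.85 (Pike) > $1.83 (Larkspur) > $0.47 (Apex)
Slot 1: Sable pays $4.85 × 990 = $4801.50
Slot 2: Pike pays $1.83 × 320 = $585.60
Slot 3: Larkspur pays $0.47 × 140 = $65.80
Total = $5452.90

Total revenue: $5452.90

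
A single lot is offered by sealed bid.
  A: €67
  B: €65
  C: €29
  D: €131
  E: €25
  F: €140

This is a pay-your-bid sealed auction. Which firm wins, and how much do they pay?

F pays €140

Rule: the highest bidder wins and pays their own bid.
Bids in order: 140 (F) > 131 (D) > 67 (A) > 65 (B) > 29 (C) > 25 (E)
First-price: F pays what they bid, €140.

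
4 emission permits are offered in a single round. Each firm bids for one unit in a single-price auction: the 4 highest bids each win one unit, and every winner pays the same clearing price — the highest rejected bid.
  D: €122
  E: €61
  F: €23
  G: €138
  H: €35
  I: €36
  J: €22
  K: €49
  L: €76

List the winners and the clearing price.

Sorting: 138 (G), 122 (D), 76 (L), 61 (E), 49 (K), 36 (I), …
The 4 highest are G, D, L, E.
First losing bid is K's €49, which sets the uniform price.

G, D, L, E; each pays €49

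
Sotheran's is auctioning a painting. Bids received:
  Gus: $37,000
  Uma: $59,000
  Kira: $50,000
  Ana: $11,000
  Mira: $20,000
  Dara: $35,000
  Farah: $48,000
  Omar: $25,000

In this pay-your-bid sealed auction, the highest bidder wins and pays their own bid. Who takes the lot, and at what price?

Uma pays $59,000

Sorting bids: 59,000 (Uma) > 50,000 (Kira) > 48,000 (Farah) > 37,000 (Gus) > 35,000 (Dara) > 25,000 (Omar) > …
Uma is highest → pays own bid, $59,000.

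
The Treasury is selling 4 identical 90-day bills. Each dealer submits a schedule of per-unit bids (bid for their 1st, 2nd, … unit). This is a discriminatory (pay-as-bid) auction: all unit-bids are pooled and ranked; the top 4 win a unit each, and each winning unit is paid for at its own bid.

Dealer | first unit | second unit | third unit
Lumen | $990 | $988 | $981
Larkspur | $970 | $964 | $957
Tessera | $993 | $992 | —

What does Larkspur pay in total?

All unit-bids, highest first — top 4: 993 (Tessera-1), 992 (Tessera-2), 990 (Lumen-1), 988 (Lumen-2)
Next rejected bid: $981 (not a price — pay-as-bid).
Larkspur wins no units.

Larkspur pays $0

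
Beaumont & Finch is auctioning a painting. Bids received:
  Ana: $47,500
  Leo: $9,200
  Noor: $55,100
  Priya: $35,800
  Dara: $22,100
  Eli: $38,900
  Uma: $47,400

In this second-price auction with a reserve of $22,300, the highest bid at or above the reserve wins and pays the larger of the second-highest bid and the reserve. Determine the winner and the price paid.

Noor pays $47,500

Bids in order: 55,100 (Noor) > 47,500 (Ana) > 47,400 (Uma) > 38,900 (Eli) > 35,800 (Priya) > 22,100 (Dara) > …
Noor has the top bid at or above the reserve ($55,100).
Second-highest bid $47,500 exceeds the reserve $22,300 → payment $47,500.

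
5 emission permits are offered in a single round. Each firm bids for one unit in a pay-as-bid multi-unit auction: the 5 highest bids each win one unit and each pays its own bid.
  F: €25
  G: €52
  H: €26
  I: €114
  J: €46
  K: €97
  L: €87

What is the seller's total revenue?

Ordering the bids: 114 (I), 97 (K), 87 (L), 52 (G), 46 (J), 26 (H), 25 (F)
Winners (5 units): I, K, L, G, J.
Total revenue = 114 + 97 + 87 + 52 + 46 = €396.

Total revenue: €396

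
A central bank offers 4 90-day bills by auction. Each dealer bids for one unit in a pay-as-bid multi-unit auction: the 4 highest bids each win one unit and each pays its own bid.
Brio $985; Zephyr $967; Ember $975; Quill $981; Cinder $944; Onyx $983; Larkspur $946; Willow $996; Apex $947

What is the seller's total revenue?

Total revenue: $3,945

Ordering the bids: 996 (Willow), 985 (Brio), 983 (Onyx), 981 (Quill), 975 (Ember), 967 (Zephyr), …
Top 4: Willow, Brio, Onyx, Quill.
Total revenue = 996 + 985 + 983 + 981 = $3,945.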